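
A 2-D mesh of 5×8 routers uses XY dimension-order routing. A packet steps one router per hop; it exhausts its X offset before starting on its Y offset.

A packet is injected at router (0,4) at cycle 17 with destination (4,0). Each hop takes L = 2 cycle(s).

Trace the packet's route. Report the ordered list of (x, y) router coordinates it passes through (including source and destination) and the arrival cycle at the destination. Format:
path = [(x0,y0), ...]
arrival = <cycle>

path = [(0,4), (1,4), (2,4), (3,4), (4,4), (4,3), (4,2), (4,1), (4,0)]
arrival = 33

[0] x=0 y=4 t=17
[1] x=1 y=4 t=19 →E
[2] x=2 y=4 t=21 →E
[3] x=3 y=4 t=23 →E
[4] x=4 y=4 t=25 →E
[5] x=4 y=3 t=27 →S
[6] x=4 y=2 t=29 →S
[7] x=4 y=1 t=31 →S
[8] x=4 y=0 t=33 →S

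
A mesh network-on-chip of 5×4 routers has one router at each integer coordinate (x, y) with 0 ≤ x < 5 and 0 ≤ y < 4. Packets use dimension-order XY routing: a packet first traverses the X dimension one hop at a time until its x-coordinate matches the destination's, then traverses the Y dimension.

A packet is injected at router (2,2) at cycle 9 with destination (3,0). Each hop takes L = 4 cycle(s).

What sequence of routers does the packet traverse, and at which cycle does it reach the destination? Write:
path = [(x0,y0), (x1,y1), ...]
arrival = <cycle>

#0 — 2,2 | c9
#1 — 3,2 | c13 | E
#2 — 3,1 | c17 | S
#3 — 3,0 | c21 | S

path = [(2,2), (3,2), (3,1), (3,0)]
arrival = 21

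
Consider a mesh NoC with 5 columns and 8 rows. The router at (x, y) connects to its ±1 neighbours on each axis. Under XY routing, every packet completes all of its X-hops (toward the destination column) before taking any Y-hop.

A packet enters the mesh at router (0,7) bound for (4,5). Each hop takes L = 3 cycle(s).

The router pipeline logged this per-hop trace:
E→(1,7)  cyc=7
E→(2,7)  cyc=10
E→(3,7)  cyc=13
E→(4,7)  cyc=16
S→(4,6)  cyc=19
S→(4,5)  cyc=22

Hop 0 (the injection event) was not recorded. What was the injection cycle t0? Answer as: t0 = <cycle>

t0 = 4

At hop 1 the cycle is 7; in general cyc_k = t0 + kL.
So t0 = 7 − 1·3 = 4.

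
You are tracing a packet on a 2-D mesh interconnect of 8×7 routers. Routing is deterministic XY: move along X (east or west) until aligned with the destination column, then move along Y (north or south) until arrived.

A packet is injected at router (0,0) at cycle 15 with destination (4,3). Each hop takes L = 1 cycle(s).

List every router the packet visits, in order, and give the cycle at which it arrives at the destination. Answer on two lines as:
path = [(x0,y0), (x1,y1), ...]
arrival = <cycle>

path = [(0,0), (1,0), (2,0), (3,0), (4,0), (4,1), (4,2), (4,3)]
arrival = 22

  0. router=(0,0) cycle=15 (inject)
  1. router=(1,0) cycle=16 dir=E
  2. router=(2,0) cycle=17 dir=E
  3. router=(3,0) cycle=18 dir=E
  4. router=(4,0) cycle=19 dir=E
  5. router=(4,1) cycle=20 dir=N
  6. router=(4,2) cycle=21 dir=N
  7. router=(4,3) cycle=22 dir=N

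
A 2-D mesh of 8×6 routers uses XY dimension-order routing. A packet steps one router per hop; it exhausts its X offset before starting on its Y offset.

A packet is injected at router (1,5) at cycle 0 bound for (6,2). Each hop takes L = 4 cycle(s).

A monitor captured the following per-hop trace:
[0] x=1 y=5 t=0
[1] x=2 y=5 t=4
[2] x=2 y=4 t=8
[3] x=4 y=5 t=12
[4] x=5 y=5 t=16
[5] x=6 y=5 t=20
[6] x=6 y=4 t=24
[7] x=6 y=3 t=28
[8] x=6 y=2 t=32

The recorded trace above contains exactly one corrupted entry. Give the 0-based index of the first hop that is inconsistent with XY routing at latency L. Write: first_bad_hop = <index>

check 1→ d=(1,0) cyc+4: ok
check 2→ d=(0,-1) cyc+4: BAD: Y-move but x=2≠6

first_bad_hop = 2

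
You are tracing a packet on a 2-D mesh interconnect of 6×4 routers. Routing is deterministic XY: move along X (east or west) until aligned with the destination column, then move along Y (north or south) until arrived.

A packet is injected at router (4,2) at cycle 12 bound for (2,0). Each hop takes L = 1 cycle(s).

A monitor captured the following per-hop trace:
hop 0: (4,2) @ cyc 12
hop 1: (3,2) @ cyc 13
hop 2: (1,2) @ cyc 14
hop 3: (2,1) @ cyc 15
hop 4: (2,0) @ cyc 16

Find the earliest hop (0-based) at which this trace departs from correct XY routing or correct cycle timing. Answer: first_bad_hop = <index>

[1] (-1,+0) / 1c ⇒ ok
[2] (-2,+0) / 1c ⇒ BAD: non-unit step

first_bad_hop = 2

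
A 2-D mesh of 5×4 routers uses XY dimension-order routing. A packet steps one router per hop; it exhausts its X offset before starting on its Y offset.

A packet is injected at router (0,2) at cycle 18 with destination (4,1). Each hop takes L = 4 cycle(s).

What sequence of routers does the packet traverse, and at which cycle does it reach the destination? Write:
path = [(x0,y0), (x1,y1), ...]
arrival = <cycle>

path = [(0,2), (1,2), (2,2), (3,2), (4,2), (4,1)]
arrival = 38

  0. router=(0,2) cycle=18 (inject)
  1. router=(1,2) cycle=22 dir=E
  2. router=(2,2) cycle=26 dir=E
  3. router=(3,2) cycle=30 dir=E
  4. router=(4,2) cycle=34 dir=E
  5. router=(4,1) cycle=38 dir=S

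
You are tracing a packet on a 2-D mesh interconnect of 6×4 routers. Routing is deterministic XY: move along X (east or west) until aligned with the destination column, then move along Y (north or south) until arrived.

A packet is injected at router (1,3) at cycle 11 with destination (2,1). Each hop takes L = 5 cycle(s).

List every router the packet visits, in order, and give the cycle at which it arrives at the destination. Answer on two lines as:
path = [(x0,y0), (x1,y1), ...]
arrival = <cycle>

path = [(1,3), (2,3), (2,2), (2,1)]
arrival = 26

#0 — 1,3 | c11
#1 — 2,3 | c16 | E
#2 — 2,2 | c21 | S
#3 — 2,1 | c26 | S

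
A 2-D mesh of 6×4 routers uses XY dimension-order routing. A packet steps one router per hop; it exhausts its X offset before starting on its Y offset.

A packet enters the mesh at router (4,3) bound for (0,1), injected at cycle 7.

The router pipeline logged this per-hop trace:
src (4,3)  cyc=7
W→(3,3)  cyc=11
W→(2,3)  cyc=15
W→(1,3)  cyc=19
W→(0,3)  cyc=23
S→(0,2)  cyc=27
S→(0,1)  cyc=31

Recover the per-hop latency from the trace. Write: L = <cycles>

L = 4

Between hops 0 and 1 the cycle counter advances 11 − 7 = 4.
That increment is L by definition: L = 4.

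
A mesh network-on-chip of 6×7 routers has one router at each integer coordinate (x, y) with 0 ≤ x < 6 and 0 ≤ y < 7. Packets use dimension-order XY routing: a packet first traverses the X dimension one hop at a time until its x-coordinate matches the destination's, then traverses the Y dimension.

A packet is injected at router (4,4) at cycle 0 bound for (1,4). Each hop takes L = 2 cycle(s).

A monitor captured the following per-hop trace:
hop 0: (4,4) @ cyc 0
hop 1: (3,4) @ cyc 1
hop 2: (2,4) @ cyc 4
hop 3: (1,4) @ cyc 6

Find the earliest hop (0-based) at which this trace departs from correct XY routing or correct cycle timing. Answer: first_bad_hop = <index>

first_bad_hop = 1

  1: Δx=-1 Δy=+0 Δt=1 [BAD: Δcyc=1≠L]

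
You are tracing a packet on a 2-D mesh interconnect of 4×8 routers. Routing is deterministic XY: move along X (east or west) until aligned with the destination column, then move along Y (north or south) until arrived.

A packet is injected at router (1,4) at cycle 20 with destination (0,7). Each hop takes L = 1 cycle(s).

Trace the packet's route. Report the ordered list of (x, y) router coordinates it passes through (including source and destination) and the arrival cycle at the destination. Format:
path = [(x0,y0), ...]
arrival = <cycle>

[0] x=1 y=4 t=20
[1] x=0 y=4 t=21 →W
[2] x=0 y=5 t=22 →N
[3] x=0 y=6 t=23 →N
[4] x=0 y=7 t=24 →N

path = [(1,4), (0,4), (0,5), (0,6), (0,7)]
arrival = 24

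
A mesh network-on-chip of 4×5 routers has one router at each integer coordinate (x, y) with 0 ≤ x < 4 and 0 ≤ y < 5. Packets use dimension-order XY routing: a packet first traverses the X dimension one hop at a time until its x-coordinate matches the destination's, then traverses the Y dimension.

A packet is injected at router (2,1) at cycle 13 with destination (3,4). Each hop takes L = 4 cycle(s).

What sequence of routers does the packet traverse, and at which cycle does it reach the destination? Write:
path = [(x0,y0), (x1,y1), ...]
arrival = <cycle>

#0 — 2,1 | c13
#1 — 3,1 | c17 | E
#2 — 3,2 | c21 | N
#3 — 3,3 | c25 | N
#4 — 3,4 | c29 | N

path = [(2,1), (3,1), (3,2), (3,3), (3,4)]
arrival = 29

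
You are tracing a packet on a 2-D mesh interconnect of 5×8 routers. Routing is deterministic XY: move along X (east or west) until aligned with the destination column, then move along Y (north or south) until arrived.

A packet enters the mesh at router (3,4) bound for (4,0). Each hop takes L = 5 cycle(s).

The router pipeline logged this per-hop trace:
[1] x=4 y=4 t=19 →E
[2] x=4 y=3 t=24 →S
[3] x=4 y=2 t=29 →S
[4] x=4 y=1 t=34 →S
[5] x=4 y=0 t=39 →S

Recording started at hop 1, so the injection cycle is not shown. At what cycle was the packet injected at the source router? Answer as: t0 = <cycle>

t0 = 14

At hop 1 the cycle is 19; in general cyc_k = t0 + kL.
t0 = cyc[1] − L = 19 − 5 = 14.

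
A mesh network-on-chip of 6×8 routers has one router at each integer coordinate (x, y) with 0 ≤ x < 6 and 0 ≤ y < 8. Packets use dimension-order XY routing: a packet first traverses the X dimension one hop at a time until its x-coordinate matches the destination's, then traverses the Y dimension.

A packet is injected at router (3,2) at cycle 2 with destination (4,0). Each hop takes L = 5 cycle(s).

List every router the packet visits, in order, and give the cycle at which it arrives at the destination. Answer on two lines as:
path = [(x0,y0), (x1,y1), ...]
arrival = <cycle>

hop 0: (3,2) @ cyc 2
hop 1: (4,2) @ cyc 7  [E]
hop 2: (4,1) @ cyc 12  [S]
hop 3: (4,0) @ cyc 17  [S]

path = [(3,2), (4,2), (4,1), (4,0)]
arrival = 17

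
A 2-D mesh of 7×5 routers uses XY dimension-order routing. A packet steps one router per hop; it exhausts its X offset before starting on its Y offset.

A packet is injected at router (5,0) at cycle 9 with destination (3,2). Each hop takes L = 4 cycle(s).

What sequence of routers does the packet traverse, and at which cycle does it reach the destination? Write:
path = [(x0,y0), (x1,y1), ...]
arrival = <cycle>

path = [(5,0), (4,0), (3,0), (3,1), (3,2)]
arrival = 25

  0. router=(5,0) cycle=9 (inject)
  1. router=(4,0) cycle=13 dir=W
  2. router=(3,0) cycle=17 dir=W
  3. router=(3,1) cycle=21 dir=N
  4. router=(3,2) cycle=25 dir=N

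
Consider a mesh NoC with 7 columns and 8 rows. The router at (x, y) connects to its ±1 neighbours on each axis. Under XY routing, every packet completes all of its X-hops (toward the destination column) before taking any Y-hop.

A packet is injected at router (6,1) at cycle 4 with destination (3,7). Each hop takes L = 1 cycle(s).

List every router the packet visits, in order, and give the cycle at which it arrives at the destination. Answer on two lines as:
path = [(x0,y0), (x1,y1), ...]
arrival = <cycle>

path = [(6,1), (5,1), (4,1), (3,1), (3,2), (3,3), (3,4), (3,5), (3,6), (3,7)]
arrival = 13

src (6,1)  cyc=4
W→(5,1)  cyc=5
W→(4,1)  cyc=6
W→(3,1)  cyc=7
N→(3,2)  cyc=8
N→(3,3)  cyc=9
N→(3,4)  cyc=10
N→(3,5)  cyc=11
N→(3,6)  cyc=12
N→(3,7)  cyc=13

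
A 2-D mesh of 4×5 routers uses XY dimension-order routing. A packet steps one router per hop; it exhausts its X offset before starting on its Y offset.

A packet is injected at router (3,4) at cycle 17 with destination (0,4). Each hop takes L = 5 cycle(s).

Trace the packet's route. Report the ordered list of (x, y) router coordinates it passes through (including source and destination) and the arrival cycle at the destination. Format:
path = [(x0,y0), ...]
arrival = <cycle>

src (3,4)  cyc=17
W→(2,4)  cyc=22
W→(1,4)  cyc=27
W→(0,4)  cyc=32

path = [(3,4), (2,4), (1,4), (0,4)]
arrival = 32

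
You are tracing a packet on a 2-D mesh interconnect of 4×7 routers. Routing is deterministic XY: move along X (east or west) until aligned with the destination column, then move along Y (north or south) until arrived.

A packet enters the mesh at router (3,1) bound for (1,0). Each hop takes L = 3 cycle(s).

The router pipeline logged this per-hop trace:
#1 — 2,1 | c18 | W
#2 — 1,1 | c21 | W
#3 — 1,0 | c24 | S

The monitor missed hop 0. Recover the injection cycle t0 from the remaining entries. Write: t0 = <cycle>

The first recorded entry is hop 1 at cycle 18.
Therefore t0 = 18 − L = 15.

t0 = 15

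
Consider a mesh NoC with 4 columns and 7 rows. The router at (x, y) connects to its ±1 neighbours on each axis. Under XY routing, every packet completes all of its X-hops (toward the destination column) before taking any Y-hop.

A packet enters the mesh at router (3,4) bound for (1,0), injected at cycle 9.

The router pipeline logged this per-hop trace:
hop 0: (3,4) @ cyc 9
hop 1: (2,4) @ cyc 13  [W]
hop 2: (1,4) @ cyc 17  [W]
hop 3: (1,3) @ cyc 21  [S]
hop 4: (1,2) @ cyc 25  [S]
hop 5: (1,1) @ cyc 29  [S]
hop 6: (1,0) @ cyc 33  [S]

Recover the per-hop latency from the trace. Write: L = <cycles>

L = 4

From hop 0 (9) to hop 1 (13): +4 cycles.
One hop costs L cycles, so L = 4.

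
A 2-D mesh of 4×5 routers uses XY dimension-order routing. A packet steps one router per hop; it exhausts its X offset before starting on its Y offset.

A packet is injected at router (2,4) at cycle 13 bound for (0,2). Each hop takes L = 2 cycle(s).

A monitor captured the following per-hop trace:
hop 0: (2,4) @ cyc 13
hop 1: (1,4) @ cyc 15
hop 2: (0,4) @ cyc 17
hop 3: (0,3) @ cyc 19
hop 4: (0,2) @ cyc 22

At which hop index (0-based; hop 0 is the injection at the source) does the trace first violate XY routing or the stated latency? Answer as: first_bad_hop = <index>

first_bad_hop = 4

check 1→ d=(-1,0) cyc+2: ok
check 2→ d=(-1,0) cyc+2: ok
check 3→ d=(0,-1) cyc+2: ok
check 4→ d=(0,-1) cyc+3: BAD: Δcyc=3≠L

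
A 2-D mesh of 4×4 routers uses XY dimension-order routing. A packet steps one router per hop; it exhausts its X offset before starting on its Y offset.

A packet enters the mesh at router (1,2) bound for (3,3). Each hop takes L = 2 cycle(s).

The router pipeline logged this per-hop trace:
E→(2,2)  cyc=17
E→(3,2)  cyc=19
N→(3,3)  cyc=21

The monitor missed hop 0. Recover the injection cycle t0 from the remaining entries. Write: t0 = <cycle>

At hop 1 the cycle is 17; in general cyc_k = t0 + kL.
Therefore t0 = 17 − L = 15.

t0 = 15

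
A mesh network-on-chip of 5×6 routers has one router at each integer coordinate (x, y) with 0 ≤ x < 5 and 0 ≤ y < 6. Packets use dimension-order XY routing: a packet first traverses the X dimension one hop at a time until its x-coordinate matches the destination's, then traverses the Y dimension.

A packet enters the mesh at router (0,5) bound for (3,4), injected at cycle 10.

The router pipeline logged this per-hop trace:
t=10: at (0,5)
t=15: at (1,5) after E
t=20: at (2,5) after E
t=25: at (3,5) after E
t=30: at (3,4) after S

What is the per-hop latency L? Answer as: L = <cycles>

L = 5

Δcyc across hop 0→1: 15 − 10 = 5.
Per-hop latency L = Δcyc = 5.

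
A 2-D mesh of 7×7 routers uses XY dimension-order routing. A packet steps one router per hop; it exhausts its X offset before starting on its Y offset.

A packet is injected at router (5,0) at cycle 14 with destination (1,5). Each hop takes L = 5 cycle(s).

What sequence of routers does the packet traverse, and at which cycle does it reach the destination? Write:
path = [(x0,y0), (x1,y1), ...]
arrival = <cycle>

path = [(5,0), (4,0), (3,0), (2,0), (1,0), (1,1), (1,2), (1,3), (1,4), (1,5)]
arrival = 59

t=14: at (5,0)
t=19: at (4,0) after W
t=24: at (3,0) after W
t=29: at (2,0) after W
t=34: at (1,0) after W
t=39: at (1,1) after N
t=44: at (1,2) after N
t=49: at (1,3) after N
t=54: at (1,4) after N
t=59: at (1,5) after N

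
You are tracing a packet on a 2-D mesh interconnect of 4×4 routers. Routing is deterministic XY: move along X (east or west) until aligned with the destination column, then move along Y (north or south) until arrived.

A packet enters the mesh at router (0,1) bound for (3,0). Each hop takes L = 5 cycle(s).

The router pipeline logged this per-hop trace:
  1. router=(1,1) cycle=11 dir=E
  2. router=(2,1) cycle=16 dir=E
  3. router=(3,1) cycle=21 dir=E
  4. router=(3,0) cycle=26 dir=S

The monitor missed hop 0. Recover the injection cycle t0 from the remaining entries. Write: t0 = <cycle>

cyc[1] = 11 and cyc[k] = t0 + k·L for every k.
Therefore t0 = 11 − L = 6.

t0 = 6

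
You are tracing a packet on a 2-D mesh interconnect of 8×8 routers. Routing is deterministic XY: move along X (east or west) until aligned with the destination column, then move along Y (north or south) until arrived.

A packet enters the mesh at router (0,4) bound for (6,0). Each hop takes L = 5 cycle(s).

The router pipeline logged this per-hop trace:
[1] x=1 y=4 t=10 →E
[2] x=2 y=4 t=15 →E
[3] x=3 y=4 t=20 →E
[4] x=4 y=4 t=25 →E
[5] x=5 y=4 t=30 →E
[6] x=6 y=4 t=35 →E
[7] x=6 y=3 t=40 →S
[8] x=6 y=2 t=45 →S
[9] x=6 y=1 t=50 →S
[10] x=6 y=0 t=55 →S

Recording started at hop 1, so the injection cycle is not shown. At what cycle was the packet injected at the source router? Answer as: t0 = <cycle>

t0 = 5

cyc[1] = 10 and cyc[k] = t0 + k·L for every k.
So t0 = 10 − 1·5 = 5.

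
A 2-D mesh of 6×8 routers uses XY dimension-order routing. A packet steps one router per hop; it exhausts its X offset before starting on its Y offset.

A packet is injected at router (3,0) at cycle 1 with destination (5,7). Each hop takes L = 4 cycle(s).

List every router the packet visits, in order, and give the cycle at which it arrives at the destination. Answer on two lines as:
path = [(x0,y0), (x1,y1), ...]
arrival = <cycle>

path = [(3,0), (4,0), (5,0), (5,1), (5,2), (5,3), (5,4), (5,5), (5,6), (5,7)]
arrival = 37

#0 — 3,0 | c1
#1 — 4,0 | c5 | E
#2 — 5,0 | c9 | E
#3 — 5,1 | c13 | N
#4 — 5,2 | c17 | N
#5 — 5,3 | c21 | N
#6 — 5,4 | c25 | N
#7 — 5,5 | c29 | N
#8 — 5,6 | c33 | N
#9 — 5,7 | c37 | N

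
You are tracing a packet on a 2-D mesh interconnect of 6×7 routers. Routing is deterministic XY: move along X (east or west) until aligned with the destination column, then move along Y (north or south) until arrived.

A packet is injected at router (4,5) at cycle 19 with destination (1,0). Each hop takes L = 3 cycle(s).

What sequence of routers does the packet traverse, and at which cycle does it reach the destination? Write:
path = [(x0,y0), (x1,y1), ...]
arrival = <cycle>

  0. router=(4,5) cycle=19 (inject)
  1. router=(3,5) cycle=22 dir=W
  2. router=(2,5) cycle=25 dir=W
  3. router=(1,5) cycle=28 dir=W
  4. router=(1,4) cycle=31 dir=S
  5. router=(1,3) cycle=34 dir=S
  6. router=(1,2) cycle=37 dir=S
  7. router=(1,1) cycle=40 dir=S
  8. router=(1,0) cycle=43 dir=S

path = [(4,5), (3,5), (2,5), (1,5), (1,4), (1,3), (1,2), (1,1), (1,0)]
arrival = 43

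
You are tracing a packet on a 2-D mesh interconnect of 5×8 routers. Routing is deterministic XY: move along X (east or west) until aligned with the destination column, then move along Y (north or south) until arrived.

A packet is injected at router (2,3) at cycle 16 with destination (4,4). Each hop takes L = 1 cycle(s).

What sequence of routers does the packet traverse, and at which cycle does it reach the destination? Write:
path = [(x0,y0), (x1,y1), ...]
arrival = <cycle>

path = [(2,3), (3,3), (4,3), (4,4)]
arrival = 19

src (2,3)  cyc=16
E→(3,3)  cyc=17
E→(4,3)  cyc=18
N→(4,4)  cyc=19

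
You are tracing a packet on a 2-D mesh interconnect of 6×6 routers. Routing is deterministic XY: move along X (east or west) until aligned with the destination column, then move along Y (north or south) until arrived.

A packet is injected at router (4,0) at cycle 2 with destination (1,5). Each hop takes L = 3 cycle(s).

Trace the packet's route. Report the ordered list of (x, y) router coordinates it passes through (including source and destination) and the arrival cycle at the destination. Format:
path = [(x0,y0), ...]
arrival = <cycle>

path = [(4,0), (3,0), (2,0), (1,0), (1,1), (1,2), (1,3), (1,4), (1,5)]
arrival = 26

src (4,0)  cyc=2
W→(3,0)  cyc=5
W→(2,0)  cyc=8
W→(1,0)  cyc=11
N→(1,1)  cyc=14
N→(1,2)  cyc=17
N→(1,3)  cyc=20
N→(1,4)  cyc=23
N→(1,5)  cyc=26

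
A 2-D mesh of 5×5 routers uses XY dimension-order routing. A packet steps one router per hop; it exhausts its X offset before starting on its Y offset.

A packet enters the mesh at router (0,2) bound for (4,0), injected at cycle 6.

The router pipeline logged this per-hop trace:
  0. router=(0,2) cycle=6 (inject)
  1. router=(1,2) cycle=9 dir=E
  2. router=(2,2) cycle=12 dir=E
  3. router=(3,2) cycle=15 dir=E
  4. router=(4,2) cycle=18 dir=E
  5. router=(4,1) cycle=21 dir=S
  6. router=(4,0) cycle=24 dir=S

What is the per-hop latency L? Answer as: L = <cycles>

Between hops 0 and 1 the cycle counter advances 9 − 6 = 3.
One hop costs L cycles, so L = 3.

L = 3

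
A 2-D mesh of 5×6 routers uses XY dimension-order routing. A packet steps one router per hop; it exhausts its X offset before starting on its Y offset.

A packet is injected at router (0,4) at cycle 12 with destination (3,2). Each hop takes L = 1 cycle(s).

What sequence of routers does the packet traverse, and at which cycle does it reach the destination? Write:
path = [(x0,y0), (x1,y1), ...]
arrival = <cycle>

t=12: at (0,4)
t=13: at (1,4) after E
t=14: at (2,4) after E
t=15: at (3,4) after E
t=16: at (3,3) after S
t=17: at (3,2) after S

path = [(0,4), (1,4), (2,4), (3,4), (3,3), (3,2)]
arrival = 17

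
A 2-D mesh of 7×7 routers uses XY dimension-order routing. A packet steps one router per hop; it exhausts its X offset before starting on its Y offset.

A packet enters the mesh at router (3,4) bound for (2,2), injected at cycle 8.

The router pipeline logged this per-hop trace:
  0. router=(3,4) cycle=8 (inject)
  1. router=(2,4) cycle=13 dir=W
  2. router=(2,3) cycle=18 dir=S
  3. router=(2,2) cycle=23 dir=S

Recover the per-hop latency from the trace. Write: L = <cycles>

From hop 0 (8) to hop 1 (13): +5 cycles.
Each hop adds L, hence L = 5.

L = 5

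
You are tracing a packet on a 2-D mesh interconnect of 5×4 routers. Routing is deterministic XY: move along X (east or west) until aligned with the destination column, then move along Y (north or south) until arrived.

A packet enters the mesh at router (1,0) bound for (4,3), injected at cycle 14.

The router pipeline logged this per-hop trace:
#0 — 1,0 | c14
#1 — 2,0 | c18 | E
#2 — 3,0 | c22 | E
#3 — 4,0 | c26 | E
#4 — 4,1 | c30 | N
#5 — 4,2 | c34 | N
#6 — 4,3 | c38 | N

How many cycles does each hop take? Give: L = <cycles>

cyc[1] − cyc[0] = 18 − 14 = 4.
That increment is L by definition: L = 4.

L = 4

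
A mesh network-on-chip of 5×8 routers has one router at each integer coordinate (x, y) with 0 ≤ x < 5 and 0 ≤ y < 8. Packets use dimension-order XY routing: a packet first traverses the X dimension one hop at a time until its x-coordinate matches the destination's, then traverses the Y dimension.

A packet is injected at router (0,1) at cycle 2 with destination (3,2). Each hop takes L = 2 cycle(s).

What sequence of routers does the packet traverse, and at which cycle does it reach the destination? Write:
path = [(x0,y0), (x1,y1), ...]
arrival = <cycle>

path = [(0,1), (1,1), (2,1), (3,1), (3,2)]
arrival = 10

[0] x=0 y=1 t=2
[1] x=1 y=1 t=4 →E
[2] x=2 y=1 t=6 →E
[3] x=3 y=1 t=8 →E
[4] x=3 y=2 t=10 →N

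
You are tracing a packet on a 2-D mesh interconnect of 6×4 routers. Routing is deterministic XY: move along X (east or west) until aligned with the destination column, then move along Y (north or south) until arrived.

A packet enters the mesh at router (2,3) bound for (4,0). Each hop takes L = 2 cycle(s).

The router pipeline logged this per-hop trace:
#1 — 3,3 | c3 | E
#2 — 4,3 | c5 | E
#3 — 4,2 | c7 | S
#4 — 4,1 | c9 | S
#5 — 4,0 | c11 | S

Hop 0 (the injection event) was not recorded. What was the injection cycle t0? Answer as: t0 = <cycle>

The first recorded entry is hop 1 at cycle 3.
So t0 = 3 − 1·2 = 1.

t0 = 1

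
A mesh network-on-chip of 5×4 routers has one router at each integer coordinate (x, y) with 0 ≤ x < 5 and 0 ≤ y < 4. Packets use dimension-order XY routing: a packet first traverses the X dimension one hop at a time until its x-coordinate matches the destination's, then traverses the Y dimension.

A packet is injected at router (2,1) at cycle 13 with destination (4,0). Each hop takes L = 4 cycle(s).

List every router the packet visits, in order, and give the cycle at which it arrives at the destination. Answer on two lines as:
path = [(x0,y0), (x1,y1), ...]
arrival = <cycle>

t=13: at (2,1)
t=17: at (3,1) after E
t=21: at (4,1) after E
t=25: at (4,0) after S

path = [(2,1), (3,1), (4,1), (4,0)]
arrival = 25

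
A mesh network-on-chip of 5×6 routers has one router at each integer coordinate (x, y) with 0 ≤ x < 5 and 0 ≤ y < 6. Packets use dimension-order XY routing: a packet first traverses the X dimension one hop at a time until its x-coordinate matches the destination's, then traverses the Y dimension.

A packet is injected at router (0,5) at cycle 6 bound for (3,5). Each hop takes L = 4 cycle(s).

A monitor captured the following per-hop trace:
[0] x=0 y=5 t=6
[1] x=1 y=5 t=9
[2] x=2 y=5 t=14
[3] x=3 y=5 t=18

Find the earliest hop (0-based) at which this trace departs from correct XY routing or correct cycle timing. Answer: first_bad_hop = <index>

first_bad_hop = 1

check 1→ d=(1,0) cyc+3: BAD: Δcyc=3≠L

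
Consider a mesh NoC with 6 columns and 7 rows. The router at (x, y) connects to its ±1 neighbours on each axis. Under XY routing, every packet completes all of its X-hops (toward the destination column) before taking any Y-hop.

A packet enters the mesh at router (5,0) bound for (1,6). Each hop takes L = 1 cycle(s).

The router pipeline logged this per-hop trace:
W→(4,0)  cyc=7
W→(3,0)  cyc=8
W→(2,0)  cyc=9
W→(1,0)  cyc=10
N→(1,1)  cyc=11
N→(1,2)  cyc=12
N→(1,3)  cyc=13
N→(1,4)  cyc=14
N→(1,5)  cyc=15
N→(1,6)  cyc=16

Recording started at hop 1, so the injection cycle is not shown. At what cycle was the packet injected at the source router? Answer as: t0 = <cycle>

Hop 1 reached at cycle 7; hop k is at t0 + k·L.
Subtract one hop: t0 = 7 − 1 = 6.

t0 = 6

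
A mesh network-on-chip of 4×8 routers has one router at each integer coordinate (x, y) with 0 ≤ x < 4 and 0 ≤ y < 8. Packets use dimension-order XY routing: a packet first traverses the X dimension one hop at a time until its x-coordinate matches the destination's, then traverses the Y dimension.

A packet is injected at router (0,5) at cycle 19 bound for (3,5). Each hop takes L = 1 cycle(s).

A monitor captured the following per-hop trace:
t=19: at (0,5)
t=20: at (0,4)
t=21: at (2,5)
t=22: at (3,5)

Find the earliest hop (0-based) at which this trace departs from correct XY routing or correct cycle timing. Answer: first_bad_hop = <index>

first_bad_hop = 1

check 1→ d=(0,-1) cyc+1: BAD: Y-move but x=0≠3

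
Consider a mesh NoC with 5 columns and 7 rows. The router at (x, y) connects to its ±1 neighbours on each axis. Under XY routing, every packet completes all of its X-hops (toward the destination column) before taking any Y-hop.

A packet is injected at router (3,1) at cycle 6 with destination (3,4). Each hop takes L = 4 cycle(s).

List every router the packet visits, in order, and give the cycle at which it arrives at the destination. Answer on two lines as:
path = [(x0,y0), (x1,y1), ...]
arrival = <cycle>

t=6: at (3,1)
t=10: at (3,2) after N
t=14: at (3,3) after N
t=18: at (3,4) after N

path = [(3,1), (3,2), (3,3), (3,4)]
arrival = 18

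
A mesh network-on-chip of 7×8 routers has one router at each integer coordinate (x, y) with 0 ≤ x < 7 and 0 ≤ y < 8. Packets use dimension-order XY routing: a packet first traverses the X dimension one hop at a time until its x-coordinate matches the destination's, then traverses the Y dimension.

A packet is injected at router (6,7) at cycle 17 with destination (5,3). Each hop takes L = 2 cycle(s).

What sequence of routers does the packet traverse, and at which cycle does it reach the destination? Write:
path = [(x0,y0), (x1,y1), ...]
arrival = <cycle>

t=17: at (6,7)
t=19: at (5,7) after W
t=21: at (5,6) after S
t=23: at (5,5) after S
t=25: at (5,4) after S
t=27: at (5,3) after S

path = [(6,7), (5,7), (5,6), (5,5), (5,4), (5,3)]
arrival = 27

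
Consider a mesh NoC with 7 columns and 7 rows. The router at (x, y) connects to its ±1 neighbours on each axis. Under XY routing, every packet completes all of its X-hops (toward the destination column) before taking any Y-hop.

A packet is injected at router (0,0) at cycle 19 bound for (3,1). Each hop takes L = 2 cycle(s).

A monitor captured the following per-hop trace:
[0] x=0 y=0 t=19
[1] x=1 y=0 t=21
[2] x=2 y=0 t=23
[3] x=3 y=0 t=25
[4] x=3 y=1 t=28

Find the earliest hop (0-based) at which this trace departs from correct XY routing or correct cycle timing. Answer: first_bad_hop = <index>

check 1→ d=(1,0) cyc+2: ok
check 2→ d=(1,0) cyc+2: ok
check 3→ d=(1,0) cyc+2: ok
check 4→ d=(0,1) cyc+3: BAD: Δcyc=3≠L

first_bad_hop = 4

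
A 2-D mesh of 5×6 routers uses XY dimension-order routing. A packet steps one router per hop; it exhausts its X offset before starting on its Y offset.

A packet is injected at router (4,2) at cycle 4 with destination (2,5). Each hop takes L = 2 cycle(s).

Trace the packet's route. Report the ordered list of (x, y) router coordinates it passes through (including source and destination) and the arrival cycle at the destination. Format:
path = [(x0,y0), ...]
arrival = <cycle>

t=4: at (4,2)
t=6: at (3,2) after W
t=8: at (2,2) after W
t=10: at (2,3) after N
t=12: at (2,4) after N
t=14: at (2,5) after N

path = [(4,2), (3,2), (2,2), (2,3), (2,4), (2,5)]
arrival = 14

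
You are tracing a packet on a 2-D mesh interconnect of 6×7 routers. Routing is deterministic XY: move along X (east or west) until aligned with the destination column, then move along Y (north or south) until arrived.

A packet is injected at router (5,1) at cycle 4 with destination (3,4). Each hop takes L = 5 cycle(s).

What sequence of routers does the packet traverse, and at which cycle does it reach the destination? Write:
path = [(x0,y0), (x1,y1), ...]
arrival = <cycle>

path = [(5,1), (4,1), (3,1), (3,2), (3,3), (3,4)]
arrival = 29

#0 — 5,1 | c4
#1 — 4,1 | c9 | W
#2 — 3,1 | c14 | W
#3 — 3,2 | c19 | N
#4 — 3,3 | c24 | N
#5 — 3,4 | c29 | N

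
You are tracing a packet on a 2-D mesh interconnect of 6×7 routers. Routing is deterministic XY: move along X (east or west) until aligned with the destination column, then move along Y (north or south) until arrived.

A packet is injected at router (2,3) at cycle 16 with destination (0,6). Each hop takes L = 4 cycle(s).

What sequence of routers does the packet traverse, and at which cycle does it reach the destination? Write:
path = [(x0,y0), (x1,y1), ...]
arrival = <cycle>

path = [(2,3), (1,3), (0,3), (0,4), (0,5), (0,6)]
arrival = 36

t=16: at (2,3)
t=20: at (1,3) after W
t=24: at (0,3) after W
t=28: at (0,4) after N
t=32: at (0,5) after N
t=36: at (0,6) after N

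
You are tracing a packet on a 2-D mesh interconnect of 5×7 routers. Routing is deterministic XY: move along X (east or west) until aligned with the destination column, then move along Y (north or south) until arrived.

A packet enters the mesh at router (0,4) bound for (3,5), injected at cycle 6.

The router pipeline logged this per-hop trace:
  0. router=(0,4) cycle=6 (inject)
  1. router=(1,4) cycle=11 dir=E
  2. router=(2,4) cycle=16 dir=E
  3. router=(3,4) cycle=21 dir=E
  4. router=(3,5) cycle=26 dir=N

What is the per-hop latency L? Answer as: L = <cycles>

Between hops 0 and 1 the cycle counter advances 11 − 6 = 5.
Per-hop latency L = Δcyc = 5.

L = 5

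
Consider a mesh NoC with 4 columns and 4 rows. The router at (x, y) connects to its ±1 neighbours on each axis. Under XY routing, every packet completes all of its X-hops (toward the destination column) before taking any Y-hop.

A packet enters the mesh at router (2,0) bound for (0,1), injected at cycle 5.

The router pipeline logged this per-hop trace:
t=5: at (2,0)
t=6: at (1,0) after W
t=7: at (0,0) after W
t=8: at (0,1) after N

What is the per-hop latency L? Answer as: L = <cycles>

Between hops 0 and 1 the cycle counter advances 6 − 5 = 1.
One hop costs L cycles, so L = 1.

L = 1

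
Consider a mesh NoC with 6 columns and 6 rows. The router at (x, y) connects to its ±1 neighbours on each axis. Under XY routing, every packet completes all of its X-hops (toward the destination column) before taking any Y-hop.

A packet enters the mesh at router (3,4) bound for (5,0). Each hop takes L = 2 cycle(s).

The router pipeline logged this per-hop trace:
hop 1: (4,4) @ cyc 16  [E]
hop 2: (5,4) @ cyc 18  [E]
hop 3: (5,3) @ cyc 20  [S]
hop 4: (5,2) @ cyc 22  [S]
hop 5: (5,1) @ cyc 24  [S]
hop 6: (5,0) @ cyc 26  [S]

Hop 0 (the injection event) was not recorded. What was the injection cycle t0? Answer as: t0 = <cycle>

t0 = 14

Hop 1 reached at cycle 16; hop k is at t0 + k·L.
Therefore t0 = 16 − L = 14.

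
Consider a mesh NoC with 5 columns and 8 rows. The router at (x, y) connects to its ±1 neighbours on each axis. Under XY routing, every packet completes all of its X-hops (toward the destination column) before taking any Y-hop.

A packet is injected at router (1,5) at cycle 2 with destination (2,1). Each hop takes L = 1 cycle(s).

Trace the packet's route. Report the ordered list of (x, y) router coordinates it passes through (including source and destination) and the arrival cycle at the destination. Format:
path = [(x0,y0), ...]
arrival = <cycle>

src (1,5)  cyc=2
E→(2,5)  cyc=3
S→(2,4)  cyc=4
S→(2,3)  cyc=5
S→(2,2)  cyc=6
S→(2,1)  cyc=7

path = [(1,5), (2,5), (2,4), (2,3), (2,2), (2,1)]
arrival = 7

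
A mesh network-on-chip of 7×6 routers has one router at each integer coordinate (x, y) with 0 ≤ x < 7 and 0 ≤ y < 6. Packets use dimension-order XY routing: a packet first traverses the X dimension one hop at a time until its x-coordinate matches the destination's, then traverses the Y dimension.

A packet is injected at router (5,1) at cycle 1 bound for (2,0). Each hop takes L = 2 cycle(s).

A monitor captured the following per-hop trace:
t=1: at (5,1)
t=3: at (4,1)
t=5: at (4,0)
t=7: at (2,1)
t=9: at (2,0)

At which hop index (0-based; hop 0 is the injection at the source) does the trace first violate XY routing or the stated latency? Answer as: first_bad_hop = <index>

  1: Δx=-1 Δy=+0 Δt=2 [ok]
  2: Δx=+0 Δy=-1 Δt=2 [BAD: Y-move but x=4≠2]

first_bad_hop = 2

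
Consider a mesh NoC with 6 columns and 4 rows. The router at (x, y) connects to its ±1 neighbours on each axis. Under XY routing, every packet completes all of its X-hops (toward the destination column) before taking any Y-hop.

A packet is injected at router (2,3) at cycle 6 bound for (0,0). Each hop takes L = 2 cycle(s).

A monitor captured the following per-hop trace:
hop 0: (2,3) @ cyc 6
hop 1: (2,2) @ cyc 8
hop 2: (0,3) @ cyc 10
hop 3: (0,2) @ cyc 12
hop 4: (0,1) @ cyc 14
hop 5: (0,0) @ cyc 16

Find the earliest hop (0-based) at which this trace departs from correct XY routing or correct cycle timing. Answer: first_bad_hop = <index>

first_bad_hop = 1

  1: Δx=+0 Δy=-1 Δt=2 [BAD: Y-move but x=2≠0]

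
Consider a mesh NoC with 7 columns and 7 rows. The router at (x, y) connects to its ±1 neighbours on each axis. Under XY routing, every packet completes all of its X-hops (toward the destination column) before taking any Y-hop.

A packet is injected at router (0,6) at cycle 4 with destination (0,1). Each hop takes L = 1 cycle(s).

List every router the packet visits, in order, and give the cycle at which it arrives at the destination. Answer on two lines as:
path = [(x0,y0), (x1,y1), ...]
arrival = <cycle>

path = [(0,6), (0,5), (0,4), (0,3), (0,2), (0,1)]
arrival = 9

src (0,6)  cyc=4
S→(0,5)  cyc=5
S→(0,4)  cyc=6
S→(0,3)  cyc=7
S→(0,2)  cyc=8
S→(0,1)  cyc=9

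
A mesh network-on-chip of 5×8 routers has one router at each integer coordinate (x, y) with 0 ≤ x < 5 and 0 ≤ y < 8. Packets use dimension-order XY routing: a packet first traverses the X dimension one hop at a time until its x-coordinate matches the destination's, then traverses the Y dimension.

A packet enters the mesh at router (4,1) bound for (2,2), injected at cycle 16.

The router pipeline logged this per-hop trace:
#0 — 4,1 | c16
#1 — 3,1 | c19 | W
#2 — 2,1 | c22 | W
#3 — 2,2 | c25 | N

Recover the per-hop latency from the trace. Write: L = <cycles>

L = 3

From hop 0 (16) to hop 1 (19): +3 cycles.
One hop costs L cycles, so L = 3.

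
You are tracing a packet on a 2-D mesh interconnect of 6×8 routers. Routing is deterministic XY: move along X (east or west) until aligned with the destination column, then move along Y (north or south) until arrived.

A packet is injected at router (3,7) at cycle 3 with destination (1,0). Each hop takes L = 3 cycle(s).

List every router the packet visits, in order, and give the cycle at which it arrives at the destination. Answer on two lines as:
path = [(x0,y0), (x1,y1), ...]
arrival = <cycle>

src (3,7)  cyc=3
W→(2,7)  cyc=6
W→(1,7)  cyc=9
S→(1,6)  cyc=12
S→(1,5)  cyc=15
S→(1,4)  cyc=18
S→(1,3)  cyc=21
S→(1,2)  cyc=24
S→(1,1)  cyc=27
S→(1,0)  cyc=30

path = [(3,7), (2,7), (1,7), (1,6), (1,5), (1,4), (1,3), (1,2), (1,1), (1,0)]
arrival = 30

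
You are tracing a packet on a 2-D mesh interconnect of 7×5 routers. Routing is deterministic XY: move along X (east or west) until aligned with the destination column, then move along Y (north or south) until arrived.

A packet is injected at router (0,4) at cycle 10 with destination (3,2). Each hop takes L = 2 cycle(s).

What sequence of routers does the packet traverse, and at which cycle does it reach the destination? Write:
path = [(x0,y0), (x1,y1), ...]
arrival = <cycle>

t=10: at (0,4)
t=12: at (1,4) after E
t=14: at (2,4) after E
t=16: at (3,4) after E
t=18: at (3,3) after S
t=20: at (3,2) after S

path = [(0,4), (1,4), (2,4), (3,4), (3,3), (3,2)]
arrival = 20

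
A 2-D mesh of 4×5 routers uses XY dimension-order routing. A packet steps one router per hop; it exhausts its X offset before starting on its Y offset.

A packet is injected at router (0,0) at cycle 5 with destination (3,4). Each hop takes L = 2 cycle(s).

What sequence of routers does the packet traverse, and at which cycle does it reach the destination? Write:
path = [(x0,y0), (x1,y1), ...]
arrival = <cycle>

  0. router=(0,0) cycle=5 (inject)
  1. router=(1,0) cycle=7 dir=E
  2. router=(2,0) cycle=9 dir=E
  3. router=(3,0) cycle=11 dir=E
  4. router=(3,1) cycle=13 dir=N
  5. router=(3,2) cycle=15 dir=N
  6. router=(3,3) cycle=17 dir=N
  7. router=(3,4) cycle=19 dir=N

path = [(0,0), (1,0), (2,0), (3,0), (3,1), (3,2), (3,3), (3,4)]
arrival = 19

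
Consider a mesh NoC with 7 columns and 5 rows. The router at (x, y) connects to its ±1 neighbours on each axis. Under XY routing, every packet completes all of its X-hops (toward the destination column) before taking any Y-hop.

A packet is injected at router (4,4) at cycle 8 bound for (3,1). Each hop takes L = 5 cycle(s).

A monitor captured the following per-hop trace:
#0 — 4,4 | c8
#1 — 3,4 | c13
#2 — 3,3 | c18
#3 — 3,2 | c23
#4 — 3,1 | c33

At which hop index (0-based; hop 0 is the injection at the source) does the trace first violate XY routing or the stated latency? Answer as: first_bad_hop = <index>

check 1→ d=(-1,0) cyc+5: ok
check 2→ d=(0,-1) cyc+5: ok
check 3→ d=(0,-1) cyc+5: ok
check 4→ d=(0,-1) cyc+10: BAD: Δcyc=10≠L

first_bad_hop = 4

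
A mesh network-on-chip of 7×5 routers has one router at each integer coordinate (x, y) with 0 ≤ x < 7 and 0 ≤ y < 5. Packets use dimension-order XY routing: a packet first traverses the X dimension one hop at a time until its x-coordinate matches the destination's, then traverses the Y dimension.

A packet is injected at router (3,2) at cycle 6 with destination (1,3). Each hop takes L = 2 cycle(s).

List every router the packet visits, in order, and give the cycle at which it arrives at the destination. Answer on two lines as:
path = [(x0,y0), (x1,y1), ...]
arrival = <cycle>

src (3,2)  cyc=6
W→(2,2)  cyc=8
W→(1,2)  cyc=10
N→(1,3)  cyc=12

path = [(3,2), (2,2), (1,2), (1,3)]
arrival = 12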